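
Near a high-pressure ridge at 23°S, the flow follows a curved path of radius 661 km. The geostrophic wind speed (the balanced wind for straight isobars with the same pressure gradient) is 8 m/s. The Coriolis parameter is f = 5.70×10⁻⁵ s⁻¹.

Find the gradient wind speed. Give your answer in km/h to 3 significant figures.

41.5 km/h

Around a high, pressure-gradient force acts outward with centrifugal, so Coriolis balances both:
fV = (1/ρ)|∂P/∂n| + V²/R  →  V² − fR·V + fR·V_g = 0
With fR = 5.70×10⁻⁵ × 661×10³ m = 37.7 m/s:
V = [fR − √((fR)² − 4 fR V_g)]/2 = [37.7 − √(37.7² − 4×37.7×8)]/2 = 11.5 m/s
Supergeostrophic (V > V_g = 8 m/s), as expected around a high.
Converting: 11.5 m/s × 3.6 = 41.5 km/h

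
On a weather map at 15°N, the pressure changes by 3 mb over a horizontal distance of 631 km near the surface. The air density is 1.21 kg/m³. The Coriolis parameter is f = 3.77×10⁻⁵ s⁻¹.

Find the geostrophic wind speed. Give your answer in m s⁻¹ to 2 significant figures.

10 m s⁻¹

Pressure gradient: |∂P/∂n| = 300 Pa / 631000 m = 4.75×10⁻⁴ Pa/m
Geostrophic balance (pressure-gradient force = Coriolis force):
V_g = (1/(fρ)) |∂P/∂n| = 4.75×10⁻⁴ / (3.77×10⁻⁵ × 1.21) = 10.4 m/s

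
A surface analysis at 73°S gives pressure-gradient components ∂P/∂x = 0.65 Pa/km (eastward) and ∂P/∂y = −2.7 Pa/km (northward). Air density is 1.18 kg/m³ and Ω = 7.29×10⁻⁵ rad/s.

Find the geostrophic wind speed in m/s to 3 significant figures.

Coriolis parameter at 73°S:
f = 2Ω sin φ = 2 × 7.29×10⁻⁵ × sin 73° = 1.39×10⁻⁴ s⁻¹
In the Southern Hemisphere f is negative: f = −1.39×10⁻⁴ s⁻¹.
Component geostrophic relations (x east, y north):
u_g = −(1/(fρ)) ∂P/∂y,  v_g = (1/(fρ)) ∂P/∂x
u_g = −(−2.7×10⁻³)/(−1.39×10⁻⁴ × 1.18) = −16.4 m/s;  v_g = (0.65×10⁻³)/(−1.39×10⁻⁴ × 1.18) = −3.95 m/s
|V_g| = √(u_g² + v_g²) = 16.9 m/s

16.9 m/s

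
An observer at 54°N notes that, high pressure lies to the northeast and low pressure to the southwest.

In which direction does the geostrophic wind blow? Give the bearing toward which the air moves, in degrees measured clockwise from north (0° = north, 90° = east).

315°

The pressure-gradient force points toward the southwest (bearing 225°).
Geostrophic balance: in the Northern Hemisphere the Coriolis force deflects motion to the right, so the geostrophic wind blows 90° to the right of the pressure-gradient force (low pressure on the left).
Rotating 225° by 90° clockwise gives 315° — the wind blows toward the northwest.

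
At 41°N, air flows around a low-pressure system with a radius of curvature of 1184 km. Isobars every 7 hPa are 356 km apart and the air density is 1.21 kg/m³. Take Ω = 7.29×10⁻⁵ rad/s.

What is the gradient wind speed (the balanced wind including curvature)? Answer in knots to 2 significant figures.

29 knots

Coriolis parameter at 41°N:
f = 2Ω sin φ = 2 × 7.29×10⁻⁵ × sin 41° = 9.57×10⁻⁵ s⁻¹
Pressure gradient: |∂P/∂n| = 700 Pa / 356000 m = 1.97×10⁻³ Pa/m
Geostrophic speed: V_g = |∂P/∂n|/(fρ) = 1.97×10⁻³/(9.57×10⁻⁵ × 1.21) = 17.0 m/s
Around a low, centrifugal force acts outward with Coriolis, so pressure-gradient force balances both:
(1/ρ)|∂P/∂n| = fV + V²/R  →  V² + fR·V − fR·V_g = 0
With fR = 9.57×10⁻⁵ × 1184×10³ m = 113 m/s:
V = [−fR + √((fR)² + 4 fR V_g)]/2 = [−113 + √(113² + 4×113×17)]/2 = 15 m/s
Subgeostrophic (V < V_g = 17 m/s), as expected around a low.
Converting: 15 m/s × 1.944 = 29 knots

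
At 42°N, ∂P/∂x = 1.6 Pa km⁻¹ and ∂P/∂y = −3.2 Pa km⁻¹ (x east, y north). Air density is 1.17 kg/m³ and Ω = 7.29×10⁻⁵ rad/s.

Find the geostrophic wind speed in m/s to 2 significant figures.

31 m/s

Coriolis parameter at 42°N:
f = 2Ω sin φ = 2 × 7.29×10⁻⁵ × sin 42° = 9.76×10⁻⁵ s⁻¹
Component geostrophic relations (x east, y north):
u_g = −(1/(fρ)) ∂P/∂y,  v_g = (1/(fρ)) ∂P/∂x
u_g = −(−3.2×10⁻³)/(9.76×10⁻⁵ × 1.17) = 28.0 m/s;  v_g = (1.6×10⁻³)/(9.76×10⁻⁵ × 1.17) = 14.0 m/s
|V_g| = √(u_g² + v_g²) = 31.3 m/s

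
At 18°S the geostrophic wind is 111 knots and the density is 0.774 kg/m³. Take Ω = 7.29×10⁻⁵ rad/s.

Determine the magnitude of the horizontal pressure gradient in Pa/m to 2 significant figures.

2.0×10⁻³ Pa/m

Coriolis parameter at 18°S:
f = 2Ω sin φ = 2 × 7.29×10⁻⁵ × sin 18° = 4.51×10⁻⁵ s⁻¹
Wind speed in SI: 111 knots = 57.1 m/s
Geostrophic balance rearranged: |∂P/∂n| = f ρ V_g
|∂P/∂n| = 4.51×10⁻⁵ × 0.774 × 57.1 = 1.99×10⁻³ Pa/m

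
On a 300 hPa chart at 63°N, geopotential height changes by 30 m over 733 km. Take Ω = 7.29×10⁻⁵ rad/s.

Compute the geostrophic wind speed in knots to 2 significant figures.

Coriolis parameter at 63°N:
f = 2Ω sin φ = 2 × 7.29×10⁻⁵ × sin 63° = 1.30×10⁻⁴ s⁻¹
Height gradient: |∂Z/∂n| = 30 m / 733000 m = 4.09×10⁻⁵
On a pressure surface, geostrophic balance gives V_g = (g/f)|∂Z/∂n|:
V_g = 9.81 × 4.09×10⁻⁵ / 1.30×10⁻⁴ = 3.09 m/s
Converting: 3.09 m/s × 1.944 = 6.0 knots

6.0 knots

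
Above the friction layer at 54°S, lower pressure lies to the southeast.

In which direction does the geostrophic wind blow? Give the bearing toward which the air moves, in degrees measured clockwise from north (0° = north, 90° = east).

045°

The pressure-gradient force points toward the southeast (bearing 135°).
Geostrophic balance: in the Southern Hemisphere the Coriolis force deflects motion to the left, so the geostrophic wind blows 90° to the left of the pressure-gradient force (low pressure on the right).
Rotating 135° by 90° counterclockwise gives 045° — the wind blows toward the northeast.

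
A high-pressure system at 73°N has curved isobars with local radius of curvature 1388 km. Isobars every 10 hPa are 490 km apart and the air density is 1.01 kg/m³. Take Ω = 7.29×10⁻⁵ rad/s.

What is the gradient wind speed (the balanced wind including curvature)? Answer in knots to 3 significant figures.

Coriolis parameter at 73°N:
f = 2Ω sin φ = 2 × 7.29×10⁻⁵ × sin 73° = 1.39×10⁻⁴ s⁻¹
Pressure gradient: |∂P/∂n| = 1000 Pa / 490000 m = 2.04×10⁻³ Pa/m
Geostrophic speed: V_g = |∂P/∂n|/(fρ) = 2.04×10⁻³/(1.39×10⁻⁴ × 1.01) = 14.5 m/s
Around a high, pressure-gradient force acts outward with centrifugal, so Coriolis balances both:
fV = (1/ρ)|∂P/∂n| + V²/R  →  V² − fR·V + fR·V_g = 0
With fR = 1.39×10⁻⁴ × 1388×10³ m = 194 m/s:
V = [fR − √((fR)² − 4 fR V_g)]/2 = [194 − √(194² − 4×194×14.5)]/2 = 15.8 m/s
Supergeostrophic (V > V_g = 14.5 m/s), as expected around a high.
Converting: 15.8 m/s × 1.944 = 30.7 knots

30.7 knots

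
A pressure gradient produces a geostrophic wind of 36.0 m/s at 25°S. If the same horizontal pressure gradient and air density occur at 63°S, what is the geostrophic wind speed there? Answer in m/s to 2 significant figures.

With the same pressure gradient and density, V_g ∝ 1/f ∝ 1/sin φ.
V₂ = V₁ · sin φ₁ / sin φ₂ = 36.0 × sin 25° / sin 63°
V₂ = 36.0 × 0.4226/0.8910 = 17 m/s

17 m/s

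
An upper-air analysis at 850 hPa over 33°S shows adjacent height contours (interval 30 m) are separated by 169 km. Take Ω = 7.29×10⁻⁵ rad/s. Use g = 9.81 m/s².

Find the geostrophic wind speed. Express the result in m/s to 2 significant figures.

22 m/s

Coriolis parameter at 33°S:
f = 2Ω sin φ = 2 × 7.29×10⁻⁵ × sin 33° = 7.94×10⁻⁵ s⁻¹
Height gradient: |∂Z/∂n| = 30 m / 169000 m = 1.78×10⁻⁴
On a pressure surface, geostrophic balance gives V_g = (g/f)|∂Z/∂n|:
V_g = 9.81 × 1.78×10⁻⁴ / 7.94×10⁻⁵ = 21.9 m/s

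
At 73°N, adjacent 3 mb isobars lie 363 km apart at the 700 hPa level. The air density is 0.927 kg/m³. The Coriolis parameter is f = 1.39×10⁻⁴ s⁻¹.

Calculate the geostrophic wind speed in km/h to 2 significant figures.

23 km/h

Pressure gradient: |∂P/∂n| = 300 Pa / 363000 m = 8.26×10⁻⁴ Pa/m
Geostrophic balance (pressure-gradient force = Coriolis force):
V_g = (1/(fρ)) |∂P/∂n| = 8.26×10⁻⁴ / (1.39×10⁻⁴ × 0.927) = 6.41 m/s
Converting: 6.41 m/s × 3.6 = 23 km/h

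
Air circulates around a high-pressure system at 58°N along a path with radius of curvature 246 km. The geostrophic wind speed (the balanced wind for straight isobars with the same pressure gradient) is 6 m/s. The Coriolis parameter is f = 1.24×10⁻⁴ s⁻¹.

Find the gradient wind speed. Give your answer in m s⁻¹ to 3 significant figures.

8.21 m s⁻¹

Around a high, pressure-gradient force acts outward with centrifugal, so Coriolis balances both:
fV = (1/ρ)|∂P/∂n| + V²/R  →  V² − fR·V + fR·V_g = 0
With fR = 1.24×10⁻⁴ × 246×10³ m = 30.5 m/s:
V = [fR − √((fR)² − 4 fR V_g)]/2 = [30.5 − √(30.5² − 4×30.5×6)]/2 = 8.21 m/s
Supergeostrophic (V > V_g = 6 m/s), as expected around a high.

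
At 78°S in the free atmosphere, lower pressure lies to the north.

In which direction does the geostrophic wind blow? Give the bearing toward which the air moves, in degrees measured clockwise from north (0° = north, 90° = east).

The pressure-gradient force points toward the north (bearing 000°).
Geostrophic balance: in the Southern Hemisphere the Coriolis force deflects motion to the left, so the geostrophic wind blows 90° to the left of the pressure-gradient force (low pressure on the right).
Rotating 000° by 90° counterclockwise gives 270° — the wind blows toward the west.

270°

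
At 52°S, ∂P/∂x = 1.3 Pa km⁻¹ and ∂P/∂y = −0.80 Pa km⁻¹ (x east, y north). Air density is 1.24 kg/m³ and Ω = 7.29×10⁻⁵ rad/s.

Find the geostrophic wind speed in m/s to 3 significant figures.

10.7 m/s

Coriolis parameter at 52°S:
f = 2Ω sin φ = 2 × 7.29×10⁻⁵ × sin 52° = 1.15×10⁻⁴ s⁻¹
In the Southern Hemisphere f is negative: f = −1.15×10⁻⁴ s⁻¹.
Component geostrophic relations (x east, y north):
u_g = −(1/(fρ)) ∂P/∂y,  v_g = (1/(fρ)) ∂P/∂x
u_g = −(−0.80×10⁻³)/(−1.15×10⁻⁴ × 1.24) = −5.62 m/s;  v_g = (1.3×10⁻³)/(−1.15×10⁻⁴ × 1.24) = −9.12 m/s
|V_g| = √(u_g² + v_g²) = 10.7 m/s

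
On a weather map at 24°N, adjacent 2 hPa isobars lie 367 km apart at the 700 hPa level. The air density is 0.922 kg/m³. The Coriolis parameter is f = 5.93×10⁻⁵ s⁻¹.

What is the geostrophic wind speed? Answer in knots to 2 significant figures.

Pressure gradient: |∂P/∂n| = 200 Pa / 367000 m = 5.45×10⁻⁴ Pa/m
Geostrophic balance (pressure-gradient force = Coriolis force):
V_g = (1/(fρ)) |∂P/∂n| = 5.45×10⁻⁴ / (5.93×10⁻⁵ × 0.922) = 9.97 m/s
Converting: 9.97 m/s × 1.944 = 19 knots

19 knots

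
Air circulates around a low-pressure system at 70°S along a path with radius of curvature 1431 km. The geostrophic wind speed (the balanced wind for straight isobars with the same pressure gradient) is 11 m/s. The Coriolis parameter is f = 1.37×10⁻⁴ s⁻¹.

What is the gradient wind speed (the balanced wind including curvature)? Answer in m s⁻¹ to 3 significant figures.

Around a low, centrifugal force acts outward with Coriolis, so pressure-gradient force balances both:
(1/ρ)|∂P/∂n| = fV + V²/R  →  V² + fR·V − fR·V_g = 0
With fR = 1.37×10⁻⁴ × 1431×10³ m = 196 m/s:
V = [−fR + √((fR)² + 4 fR V_g)]/2 = [−196 + √(196² + 4×196×11)]/2 = 10.4 m/s
Subgeostrophic (V < V_g = 11 m/s), as expected around a low.

10.4 m s⁻¹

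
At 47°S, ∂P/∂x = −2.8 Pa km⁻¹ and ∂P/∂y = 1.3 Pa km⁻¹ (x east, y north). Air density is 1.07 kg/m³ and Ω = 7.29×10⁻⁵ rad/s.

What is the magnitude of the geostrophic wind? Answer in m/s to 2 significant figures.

27 m/s

Coriolis parameter at 47°S:
f = 2Ω sin φ = 2 × 7.29×10⁻⁵ × sin 47° = 1.07×10⁻⁴ s⁻¹
In the Southern Hemisphere f is negative: f = −1.07×10⁻⁴ s⁻¹.
Component geostrophic relations (x east, y north):
u_g = −(1/(fρ)) ∂P/∂y,  v_g = (1/(fρ)) ∂P/∂x
u_g = −(1.3×10⁻³)/(−1.07×10⁻⁴ × 1.07) = 11.4 m/s;  v_g = (−2.8×10⁻³)/(−1.07×10⁻⁴ × 1.07) = 24.5 m/s
|V_g| = √(u_g² + v_g²) = 27.1 m/s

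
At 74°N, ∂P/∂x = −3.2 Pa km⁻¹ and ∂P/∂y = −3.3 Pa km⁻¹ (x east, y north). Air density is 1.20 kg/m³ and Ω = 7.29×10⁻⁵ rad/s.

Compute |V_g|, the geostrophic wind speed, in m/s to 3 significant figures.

27.3 m/s

Coriolis parameter at 74°N:
f = 2Ω sin φ = 2 × 7.29×10⁻⁵ × sin 74° = 1.40×10⁻⁴ s⁻¹
Component geostrophic relations (x east, y north):
u_g = −(1/(fρ)) ∂P/∂y,  v_g = (1/(fρ)) ∂P/∂x
u_g = −(−3.3×10⁻³)/(1.40×10⁻⁴ × 1.20) = 19.6 m/s;  v_g = (−3.2×10⁻³)/(1.40×10⁻⁴ × 1.20) = −19.0 m/s
|V_g| = √(u_g² + v_g²) = 27.3 m/s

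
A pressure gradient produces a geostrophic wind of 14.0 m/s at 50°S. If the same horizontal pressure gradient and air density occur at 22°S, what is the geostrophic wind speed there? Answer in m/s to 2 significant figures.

With the same pressure gradient and density, V_g ∝ 1/f ∝ 1/sin φ.
V₂ = V₁ · sin φ₁ / sin φ₂ = 14.0 × sin 50° / sin 22°
V₂ = 14.0 × 0.7660/0.3746 = 29 m/s

29 m/s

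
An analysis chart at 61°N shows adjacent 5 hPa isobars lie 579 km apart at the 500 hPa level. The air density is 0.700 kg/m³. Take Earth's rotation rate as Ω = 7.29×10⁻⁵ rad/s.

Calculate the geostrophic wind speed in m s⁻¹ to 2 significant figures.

Coriolis parameter at 61°N:
f = 2Ω sin φ = 2 × 7.29×10⁻⁵ × sin 61° = 1.28×10⁻⁴ s⁻¹
Pressure gradient: |∂P/∂n| = 500 Pa / 579000 m = 8.64×10⁻⁴ Pa/m
Geostrophic balance (pressure-gradient force = Coriolis force):
V_g = (1/(fρ)) |∂P/∂n| = 8.64×10⁻⁴ / (1.28×10⁻⁴ × 0.700) = 9.67 m/s

9.7 m s⁻¹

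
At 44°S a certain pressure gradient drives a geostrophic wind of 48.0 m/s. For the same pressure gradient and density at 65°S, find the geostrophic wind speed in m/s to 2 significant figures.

37 m/s

With the same pressure gradient and density, V_g ∝ 1/f ∝ 1/sin φ.
V₂ = V₁ · sin φ₁ / sin φ₂ = 48.0 × sin 44° / sin 65°
V₂ = 48.0 × 0.6947/0.9063 = 37 m/s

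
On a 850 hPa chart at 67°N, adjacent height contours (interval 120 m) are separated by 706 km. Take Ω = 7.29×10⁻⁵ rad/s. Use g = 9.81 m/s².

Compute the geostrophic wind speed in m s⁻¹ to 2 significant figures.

12 m s⁻¹

Coriolis parameter at 67°N:
f = 2Ω sin φ = 2 × 7.29×10⁻⁵ × sin 67° = 1.34×10⁻⁴ s⁻¹
Height gradient: |∂Z/∂n| = 120 m / 706000 m = 1.70×10⁻⁴
On a pressure surface, geostrophic balance gives V_g = (g/f)|∂Z/∂n|:
V_g = 9.81 × 1.70×10⁻⁴ / 1.34×10⁻⁴ = 12.4 m/s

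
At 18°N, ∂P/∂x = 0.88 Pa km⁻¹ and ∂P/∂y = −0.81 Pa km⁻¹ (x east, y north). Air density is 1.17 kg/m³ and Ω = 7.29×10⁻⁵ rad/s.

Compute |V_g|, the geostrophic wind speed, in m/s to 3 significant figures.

22.7 m/s

Coriolis parameter at 18°N:
f = 2Ω sin φ = 2 × 7.29×10⁻⁵ × sin 18° = 4.51×10⁻⁵ s⁻¹
Component geostrophic relations (x east, y north):
u_g = −(1/(fρ)) ∂P/∂y,  v_g = (1/(fρ)) ∂P/∂x
u_g = −(−0.81×10⁻³)/(4.51×10⁻⁵ × 1.17) = 15.4 m/s;  v_g = (0.88×10⁻³)/(4.51×10⁻⁵ × 1.17) = 16.7 m/s
|V_g| = √(u_g² + v_g²) = 22.7 m/s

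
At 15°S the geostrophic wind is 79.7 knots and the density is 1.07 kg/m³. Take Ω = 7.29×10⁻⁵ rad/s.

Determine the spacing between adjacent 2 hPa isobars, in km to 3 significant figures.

Coriolis parameter at 15°S:
f = 2Ω sin φ = 2 × 7.29×10⁻⁵ × sin 15° = 3.77×10⁻⁵ s⁻¹
Wind speed in SI: 79.7 knots = 41.0 m/s
Geostrophic balance rearranged: |∂P/∂n| = f ρ V_g
|∂P/∂n| = 3.77×10⁻⁵ × 1.07 × 41.0 = 1.66×10⁻³ Pa/m
Isobar spacing: Δn = ΔP/|∂P/∂n| = 200 Pa / 1.66×10⁻³ Pa/m = 120808 m ≈ 121 km

121 km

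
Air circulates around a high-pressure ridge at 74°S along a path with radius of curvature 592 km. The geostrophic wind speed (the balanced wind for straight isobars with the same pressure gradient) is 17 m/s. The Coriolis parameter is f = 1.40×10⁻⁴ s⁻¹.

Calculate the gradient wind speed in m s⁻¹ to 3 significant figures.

23.9 m s⁻¹

Around a high, pressure-gradient force acts outward with centrifugal, so Coriolis balances both:
fV = (1/ρ)|∂P/∂n| + V²/R  →  V² − fR·V + fR·V_g = 0
With fR = 1.40×10⁻⁴ × 592×10³ m = 82.9 m/s:
V = [fR − √((fR)² − 4 fR V_g)]/2 = [82.9 − √(82.9² − 4×82.9×17)]/2 = 23.9 m/s
Supergeostrophic (V > V_g = 17 m/s), as expected around a high.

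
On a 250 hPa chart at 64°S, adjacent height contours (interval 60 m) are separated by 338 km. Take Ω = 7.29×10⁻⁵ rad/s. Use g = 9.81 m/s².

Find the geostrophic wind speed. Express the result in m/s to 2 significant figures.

13 m/s

Coriolis parameter at 64°S:
f = 2Ω sin φ = 2 × 7.29×10⁻⁵ × sin 64° = 1.31×10⁻⁴ s⁻¹
Height gradient: |∂Z/∂n| = 60 m / 338000 m = 1.78×10⁻⁴
On a pressure surface, geostrophic balance gives V_g = (g/f)|∂Z/∂n|:
V_g = 9.81 × 1.78×10⁻⁴ / 1.31×10⁻⁴ = 13.3 m/s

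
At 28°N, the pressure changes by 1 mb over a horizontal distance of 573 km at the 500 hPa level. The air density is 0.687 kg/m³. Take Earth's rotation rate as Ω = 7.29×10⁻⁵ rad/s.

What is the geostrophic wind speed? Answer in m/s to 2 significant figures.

Coriolis parameter at 28°N:
f = 2Ω sin φ = 2 × 7.29×10⁻⁵ × sin 28° = 6.84×10⁻⁵ s⁻¹
Pressure gradient: |∂P/∂n| = 100 Pa / 573000 m = 1.75×10⁻⁴ Pa/m
Geostrophic balance (pressure-gradient force = Coriolis force):
V_g = (1/(fρ)) |∂P/∂n| = 1.75×10⁻⁴ / (6.84×10⁻⁵ × 0.687) = 3.71 m/s

3.7 m/s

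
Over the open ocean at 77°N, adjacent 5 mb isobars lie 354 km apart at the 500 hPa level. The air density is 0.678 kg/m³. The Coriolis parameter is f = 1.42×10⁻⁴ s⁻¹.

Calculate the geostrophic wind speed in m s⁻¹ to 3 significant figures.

14.7 m s⁻¹

Pressure gradient: |∂P/∂n| = 500 Pa / 354000 m = 1.41×10⁻³ Pa/m
Geostrophic balance (pressure-gradient force = Coriolis force):
V_g = (1/(fρ)) |∂P/∂n| = 1.41×10⁻³ / (1.42×10⁻⁴ × 0.678) = 14.7 m/s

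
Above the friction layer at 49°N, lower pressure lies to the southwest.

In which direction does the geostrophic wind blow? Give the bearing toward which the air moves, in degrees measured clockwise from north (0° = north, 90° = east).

The pressure-gradient force points toward the southwest (bearing 225°).
Geostrophic balance: in the Northern Hemisphere the Coriolis force deflects motion to the right, so the geostrophic wind blows 90° to the right of the pressure-gradient force (low pressure on the left).
Rotating 225° by 90° clockwise gives 315° — the wind blows toward the northwest.

315°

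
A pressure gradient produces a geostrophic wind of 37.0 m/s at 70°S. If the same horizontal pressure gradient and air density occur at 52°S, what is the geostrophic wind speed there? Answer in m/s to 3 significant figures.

With the same pressure gradient and density, V_g ∝ 1/f ∝ 1/sin φ.
V₂ = V₁ · sin φ₁ / sin φ₂ = 37.0 × sin 70° / sin 52°
V₂ = 37.0 × 0.9397/0.7880 = 44.1 m/s

44.1 m/s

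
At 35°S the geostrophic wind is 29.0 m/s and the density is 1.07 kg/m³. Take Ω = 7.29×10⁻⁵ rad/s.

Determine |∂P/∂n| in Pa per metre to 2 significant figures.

2.6×10⁻³ Pa/m

Coriolis parameter at 35°S:
f = 2Ω sin φ = 2 × 7.29×10⁻⁵ × sin 35° = 8.36×10⁻⁵ s⁻¹
Geostrophic balance rearranged: |∂P/∂n| = f ρ V_g
|∂P/∂n| = 8.36×10⁻⁵ × 1.07 × 29.0 = 2.59×10⁻³ Pa/m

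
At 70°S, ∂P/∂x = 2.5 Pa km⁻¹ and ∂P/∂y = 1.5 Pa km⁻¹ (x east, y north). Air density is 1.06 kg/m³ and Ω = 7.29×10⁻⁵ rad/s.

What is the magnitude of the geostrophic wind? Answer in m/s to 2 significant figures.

Coriolis parameter at 70°S:
f = 2Ω sin φ = 2 × 7.29×10⁻⁵ × sin 70° = 1.37×10⁻⁴ s⁻¹
In the Southern Hemisphere f is negative: f = −1.37×10⁻⁴ s⁻¹.
Component geostrophic relations (x east, y north):
u_g = −(1/(fρ)) ∂P/∂y,  v_g = (1/(fρ)) ∂P/∂x
u_g = −(1.5×10⁻³)/(−1.37×10⁻⁴ × 1.06) = 10.3 m/s;  v_g = (2.5×10⁻³)/(−1.37×10⁻⁴ × 1.06) = −17.2 m/s
|V_g| = √(u_g² + v_g²) = 20.1 m/s

20 m/s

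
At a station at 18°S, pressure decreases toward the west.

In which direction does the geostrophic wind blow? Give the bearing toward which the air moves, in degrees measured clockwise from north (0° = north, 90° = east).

180°

The pressure-gradient force points toward the west (bearing 270°).
Geostrophic balance: in the Southern Hemisphere the Coriolis force deflects motion to the left, so the geostrophic wind blows 90° to the left of the pressure-gradient force (low pressure on the right).
Rotating 270° by 90° counterclockwise gives 180° — the wind blows toward the south.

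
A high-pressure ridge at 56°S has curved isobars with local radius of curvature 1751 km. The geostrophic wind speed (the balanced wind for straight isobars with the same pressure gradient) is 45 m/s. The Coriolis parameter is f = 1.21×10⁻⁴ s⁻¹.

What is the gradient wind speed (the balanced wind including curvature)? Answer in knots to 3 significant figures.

Around a high, pressure-gradient force acts outward with centrifugal, so Coriolis balances both:
fV = (1/ρ)|∂P/∂n| + V²/R  →  V² − fR·V + fR·V_g = 0
With fR = 1.21×10⁻⁴ × 1751×10³ m = 212 m/s:
V = [fR − √((fR)² − 4 fR V_g)]/2 = [212 − √(212² − 4×212×45)]/2 = 64.8 m/s
Supergeostrophic (V > V_g = 45 m/s), as expected around a high.
Converting: 64.8 m/s × 1.944 = 126 knots

126 knots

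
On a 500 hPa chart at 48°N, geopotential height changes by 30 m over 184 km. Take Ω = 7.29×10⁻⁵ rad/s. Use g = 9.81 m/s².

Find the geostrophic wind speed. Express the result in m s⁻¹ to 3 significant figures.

14.8 m s⁻¹

Coriolis parameter at 48°N:
f = 2Ω sin φ = 2 × 7.29×10⁻⁵ × sin 48° = 1.08×10⁻⁴ s⁻¹
Height gradient: |∂Z/∂n| = 30 m / 184000 m = 1.63×10⁻⁴
On a pressure surface, geostrophic balance gives V_g = (g/f)|∂Z/∂n|:
V_g = 9.81 × 1.63×10⁻⁴ / 1.08×10⁻⁴ = 14.8 m/s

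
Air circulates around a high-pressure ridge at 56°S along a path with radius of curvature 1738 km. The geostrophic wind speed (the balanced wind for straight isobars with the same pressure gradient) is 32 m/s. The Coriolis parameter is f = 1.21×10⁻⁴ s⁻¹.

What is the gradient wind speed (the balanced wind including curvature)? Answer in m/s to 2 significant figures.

39 m/s

Around a high, pressure-gradient force acts outward with centrifugal, so Coriolis balances both:
fV = (1/ρ)|∂P/∂n| + V²/R  →  V² − fR·V + fR·V_g = 0
With fR = 1.21×10⁻⁴ × 1738×10³ m = 210 m/s:
V = [fR − √((fR)² − 4 fR V_g)]/2 = [210 − √(210² − 4×210×32)]/2 = 39.4 m/s
Supergeostrophic (V > V_g = 32 m/s), as expected around a high.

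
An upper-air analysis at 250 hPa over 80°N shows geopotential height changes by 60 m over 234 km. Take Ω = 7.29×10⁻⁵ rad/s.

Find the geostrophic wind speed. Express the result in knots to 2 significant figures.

Coriolis parameter at 80°N:
f = 2Ω sin φ = 2 × 7.29×10⁻⁵ × sin 80° = 1.44×10⁻⁴ s⁻¹
Height gradient: |∂Z/∂n| = 60 m / 234000 m = 2.56×10⁻⁴
On a pressure surface, geostrophic balance gives V_g = (g/f)|∂Z/∂n|:
V_g = 9.81 × 2.56×10⁻⁴ / 1.44×10⁻⁴ = 17.5 m/s
Converting: 17.5 m/s × 1.944 = 34 knots

34 knots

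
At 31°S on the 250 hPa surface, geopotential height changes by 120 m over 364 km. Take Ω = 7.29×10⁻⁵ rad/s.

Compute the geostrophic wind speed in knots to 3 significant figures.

83.7 knots

Coriolis parameter at 31°S:
f = 2Ω sin φ = 2 × 7.29×10⁻⁵ × sin 31° = 7.51×10⁻⁵ s⁻¹
Height gradient: |∂Z/∂n| = 120 m / 364000 m = 3.30×10⁻⁴
On a pressure surface, geostrophic balance gives V_g = (g/f)|∂Z/∂n|:
V_g = 9.81 × 3.30×10⁻⁴ / 7.51×10⁻⁵ = 43.1 m/s
Converting: 43.1 m/s × 1.944 = 83.7 knots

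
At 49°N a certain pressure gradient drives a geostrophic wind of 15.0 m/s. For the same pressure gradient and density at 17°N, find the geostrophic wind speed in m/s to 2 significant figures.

39 m/s

With the same pressure gradient and density, V_g ∝ 1/f ∝ 1/sin φ.
V₂ = V₁ · sin φ₁ / sin φ₂ = 15.0 × sin 49° / sin 17°
V₂ = 15.0 × 0.7547/0.2924 = 39 m/s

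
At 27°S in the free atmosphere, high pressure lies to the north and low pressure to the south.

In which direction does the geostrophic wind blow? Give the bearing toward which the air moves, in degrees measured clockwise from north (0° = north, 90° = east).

The pressure-gradient force points toward the south (bearing 180°).
Geostrophic balance: in the Southern Hemisphere the Coriolis force deflects motion to the left, so the geostrophic wind blows 90° to the left of the pressure-gradient force (low pressure on the right).
Rotating 180° by 90° counterclockwise gives 090° — the wind blows toward the east.

090°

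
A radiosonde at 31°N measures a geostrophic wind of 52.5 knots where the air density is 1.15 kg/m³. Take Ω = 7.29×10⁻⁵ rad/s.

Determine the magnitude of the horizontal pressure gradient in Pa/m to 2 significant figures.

2.3×10⁻³ Pa/m

Coriolis parameter at 31°N:
f = 2Ω sin φ = 2 × 7.29×10⁻⁵ × sin 31° = 7.51×10⁻⁵ s⁻¹
Wind speed in SI: 52.5 knots = 27.0 m/s
Geostrophic balance rearranged: |∂P/∂n| = f ρ V_g
|∂P/∂n| = 7.51×10⁻⁵ × 1.15 × 27.0 = 2.33×10⁻³ Pa/m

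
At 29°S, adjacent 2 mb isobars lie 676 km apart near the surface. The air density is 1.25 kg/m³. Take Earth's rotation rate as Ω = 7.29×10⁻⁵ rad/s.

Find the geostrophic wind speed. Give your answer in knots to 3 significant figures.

6.51 knots

Coriolis parameter at 29°S:
f = 2Ω sin φ = 2 × 7.29×10⁻⁵ × sin 29° = 7.07×10⁻⁵ s⁻¹
Pressure gradient: |∂P/∂n| = 200 Pa / 676000 m = 2.96×10⁻⁴ Pa/m
Geostrophic balance (pressure-gradient force = Coriolis force):
V_g = (1/(fρ)) |∂P/∂n| = 2.96×10⁻⁴ / (7.07×10⁻⁵ × 1.25) = 3.35 m/s
Converting: 3.35 m/s × 1.944 = 6.51 knots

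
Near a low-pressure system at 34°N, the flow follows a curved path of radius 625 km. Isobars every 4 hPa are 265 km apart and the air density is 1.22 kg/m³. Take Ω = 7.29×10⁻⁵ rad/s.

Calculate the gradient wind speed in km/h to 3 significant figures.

Coriolis parameter at 34°N:
f = 2Ω sin φ = 2 × 7.29×10⁻⁵ × sin 34° = 8.15×10⁻⁵ s⁻¹
Pressure gradient: |∂P/∂n| = 400 Pa / 265000 m = 1.51×10⁻³ Pa/m
Geostrophic speed: V_g = |∂P/∂n|/(fρ) = 1.51×10⁻³/(8.15×10⁻⁵ × 1.22) = 15.2 m/s
Around a low, centrifugal force acts outward with Coriolis, so pressure-gradient force balances both:
(1/ρ)|∂P/∂n| = fV + V²/R  →  V² + fR·V − fR·V_g = 0
With fR = 8.15×10⁻⁵ × 625×10³ m = 51.0 m/s:
V = [−fR + √((fR)² + 4 fR V_g)]/2 = [−51.0 + √(51.0² + 4×51.0×15.2)]/2 = 12.2 m/s
Subgeostrophic (V < V_g = 15.2 m/s), as expected around a low.
Converting: 12.2 m/s × 3.6 = 44.1 km/h

44.1 km/h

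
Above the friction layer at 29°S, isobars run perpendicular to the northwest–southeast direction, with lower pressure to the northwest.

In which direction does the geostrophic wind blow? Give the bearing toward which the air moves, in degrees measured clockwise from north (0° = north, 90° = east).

The pressure-gradient force points toward the northwest (bearing 315°).
Geostrophic balance: in the Southern Hemisphere the Coriolis force deflects motion to the left, so the geostrophic wind blows 90° to the left of the pressure-gradient force (low pressure on the right).
Rotating 315° by 90° counterclockwise gives 225° — the wind blows toward the southwest.

225°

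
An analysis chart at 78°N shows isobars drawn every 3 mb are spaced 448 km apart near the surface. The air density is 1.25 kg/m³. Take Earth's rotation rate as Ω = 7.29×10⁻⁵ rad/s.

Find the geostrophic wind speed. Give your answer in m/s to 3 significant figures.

3.76 m/s

Coriolis parameter at 78°N:
f = 2Ω sin φ = 2 × 7.29×10⁻⁵ × sin 78° = 1.43×10⁻⁴ s⁻¹
Pressure gradient: |∂P/∂n| = 300 Pa / 448000 m = 6.70×10⁻⁴ Pa/m
Geostrophic balance (pressure-gradient force = Coriolis force):
V_g = (1/(fρ)) |∂P/∂n| = 6.70×10⁻⁴ / (1.43×10⁻⁴ × 1.25) = 3.76 m/s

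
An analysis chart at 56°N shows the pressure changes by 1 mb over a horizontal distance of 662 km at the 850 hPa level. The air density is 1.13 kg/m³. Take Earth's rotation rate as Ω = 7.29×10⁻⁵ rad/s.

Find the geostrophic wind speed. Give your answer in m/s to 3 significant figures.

Coriolis parameter at 56°N:
f = 2Ω sin φ = 2 × 7.29×10⁻⁵ × sin 56° = 1.21×10⁻⁴ s⁻¹
Pressure gradient: |∂P/∂n| = 100 Pa / 662000 m = 1.51×10⁻⁴ Pa/m
Geostrophic balance (pressure-gradient force = Coriolis force):
V_g = (1/(fρ)) |∂P/∂n| = 1.51×10⁻⁴ / (1.21×10⁻⁴ × 1.13) = 1.11 m/s

1.11 m/s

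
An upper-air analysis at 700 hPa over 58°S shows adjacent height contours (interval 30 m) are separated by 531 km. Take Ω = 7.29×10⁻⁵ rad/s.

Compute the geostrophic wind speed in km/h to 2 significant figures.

16 km/h

Coriolis parameter at 58°S:
f = 2Ω sin φ = 2 × 7.29×10⁻⁵ × sin 58° = 1.24×10⁻⁴ s⁻¹
Height gradient: |∂Z/∂n| = 30 m / 531000 m = 5.65×10⁻⁵
On a pressure surface, geostrophic balance gives V_g = (g/f)|∂Z/∂n|:
V_g = 9.81 × 5.65×10⁻⁵ / 1.24×10⁻⁴ = 4.48 m/s
Converting: 4.48 m/s × 3.6 = 16 km/h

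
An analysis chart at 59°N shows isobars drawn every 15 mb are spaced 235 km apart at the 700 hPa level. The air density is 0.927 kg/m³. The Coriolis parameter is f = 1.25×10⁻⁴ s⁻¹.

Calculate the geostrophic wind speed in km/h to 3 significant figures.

Pressure gradient: |∂P/∂n| = 1500 Pa / 235000 m = 6.38×10⁻³ Pa/m
Geostrophic balance (pressure-gradient force = Coriolis force):
V_g = (1/(fρ)) |∂P/∂n| = 6.38×10⁻³ / (1.25×10⁻⁴ × 0.927) = 55.1 m/s
Converting: 55.1 m/s × 3.6 = 198 km/h

198 km/h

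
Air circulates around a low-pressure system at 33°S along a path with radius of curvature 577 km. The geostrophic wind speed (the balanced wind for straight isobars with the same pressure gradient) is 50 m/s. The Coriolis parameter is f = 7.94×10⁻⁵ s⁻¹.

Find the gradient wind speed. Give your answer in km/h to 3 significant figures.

Around a low, centrifugal force acts outward with Coriolis, so pressure-gradient force balances both:
(1/ρ)|∂P/∂n| = fV + V²/R  →  V² + fR·V − fR·V_g = 0
With fR = 7.94×10⁻⁵ × 577×10³ m = 45.8 m/s:
V = [−fR + √((fR)² + 4 fR V_g)]/2 = [−45.8 + √(45.8² + 4×45.8×50)]/2 = 30.2 m/s
Subgeostrophic (V < V_g = 50 m/s), as expected around a low.
Converting: 30.2 m/s × 3.6 = 109 km/h

109 km/h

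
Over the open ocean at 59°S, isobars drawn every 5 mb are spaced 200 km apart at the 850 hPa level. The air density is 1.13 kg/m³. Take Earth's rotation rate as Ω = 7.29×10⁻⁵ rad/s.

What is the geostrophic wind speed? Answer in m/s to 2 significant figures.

18 m/s

Coriolis parameter at 59°S:
f = 2Ω sin φ = 2 × 7.29×10⁻⁵ × sin 59° = 1.25×10⁻⁴ s⁻¹
Pressure gradient: |∂P/∂n| = 500 Pa / 200000 m = 2.50×10⁻³ Pa/m
Geostrophic balance (pressure-gradient force = Coriolis force):
V_g = (1/(fρ)) |∂P/∂n| = 2.50×10⁻³ / (1.25×10⁻⁴ × 1.13) = 17.7 m/s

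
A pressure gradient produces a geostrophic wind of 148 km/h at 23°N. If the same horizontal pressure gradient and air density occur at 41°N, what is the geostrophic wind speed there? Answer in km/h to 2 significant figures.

With the same pressure gradient and density, V_g ∝ 1/f ∝ 1/sin φ.
V₂ = V₁ · sin φ₁ / sin φ₂ = 148 × sin 23° / sin 41°
V₂ = 148 × 0.3907/0.6561 = 88 km/h

88 km/h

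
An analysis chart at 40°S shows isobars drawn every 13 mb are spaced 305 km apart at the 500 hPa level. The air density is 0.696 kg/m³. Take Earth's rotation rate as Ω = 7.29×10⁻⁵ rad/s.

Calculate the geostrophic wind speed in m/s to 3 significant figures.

65.3 m/s

Coriolis parameter at 40°S:
f = 2Ω sin φ = 2 × 7.29×10⁻⁵ × sin 40° = 9.37×10⁻⁵ s⁻¹
Pressure gradient: |∂P/∂n| = 1300 Pa / 305000 m = 4.26×10⁻³ Pa/m
Geostrophic balance (pressure-gradient force = Coriolis force):
V_g = (1/(fρ)) |∂P/∂n| = 4.26×10⁻³ / (9.37×10⁻⁵ × 0.696) = 65.3 m/s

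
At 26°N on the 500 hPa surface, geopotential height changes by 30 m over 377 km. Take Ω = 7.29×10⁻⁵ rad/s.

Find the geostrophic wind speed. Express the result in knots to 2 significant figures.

Coriolis parameter at 26°N:
f = 2Ω sin φ = 2 × 7.29×10⁻⁵ × sin 26° = 6.39×10⁻⁵ s⁻¹
Height gradient: |∂Z/∂n| = 30 m / 377000 m = 7.96×10⁻⁵
On a pressure surface, geostrophic balance gives V_g = (g/f)|∂Z/∂n|:
V_g = 9.81 × 7.96×10⁻⁵ / 6.39×10⁻⁵ = 12.2 m/s
Converting: 12.2 m/s × 1.944 = 24 knots

24 knots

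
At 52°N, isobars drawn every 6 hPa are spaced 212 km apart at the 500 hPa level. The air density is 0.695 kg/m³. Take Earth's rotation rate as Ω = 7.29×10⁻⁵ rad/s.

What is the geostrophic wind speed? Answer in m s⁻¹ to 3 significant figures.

35.4 m s⁻¹

Coriolis parameter at 52°N:
f = 2Ω sin φ = 2 × 7.29×10⁻⁵ × sin 52° = 1.15×10⁻⁴ s⁻¹
Pressure gradient: |∂P/∂n| = 600 Pa / 212000 m = 2.83×10⁻³ Pa/m
Geostrophic balance (pressure-gradient force = Coriolis force):
V_g = (1/(fρ)) |∂P/∂n| = 2.83×10⁻³ / (1.15×10⁻⁴ × 0.695) = 35.4 m/s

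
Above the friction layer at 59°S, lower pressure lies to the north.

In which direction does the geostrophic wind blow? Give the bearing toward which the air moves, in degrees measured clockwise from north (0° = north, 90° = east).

270°

The pressure-gradient force points toward the north (bearing 000°).
Geostrophic balance: in the Southern Hemisphere the Coriolis force deflects motion to the left, so the geostrophic wind blows 90° to the left of the pressure-gradient force (low pressure on the right).
Rotating 000° by 90° counterclockwise gives 270° — the wind blows toward the west.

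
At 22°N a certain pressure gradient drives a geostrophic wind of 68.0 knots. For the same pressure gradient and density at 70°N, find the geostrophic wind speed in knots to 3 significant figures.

With the same pressure gradient and density, V_g ∝ 1/f ∝ 1/sin φ.
V₂ = V₁ · sin φ₁ / sin φ₂ = 68.0 × sin 22° / sin 70°
V₂ = 68.0 × 0.3746/0.9397 = 27.1 knots

27.1 knots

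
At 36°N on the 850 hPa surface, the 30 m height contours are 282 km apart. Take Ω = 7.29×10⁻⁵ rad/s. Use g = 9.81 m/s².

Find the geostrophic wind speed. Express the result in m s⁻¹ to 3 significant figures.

Coriolis parameter at 36°N:
f = 2Ω sin φ = 2 × 7.29×10⁻⁵ × sin 36° = 8.57×10⁻⁵ s⁻¹
Height gradient: |∂Z/∂n| = 30 m / 282000 m = 1.06×10⁻⁴
On a pressure surface, geostrophic balance gives V_g = (g/f)|∂Z/∂n|:
V_g = 9.81 × 1.06×10⁻⁴ / 8.57×10⁻⁵ = 12.2 m/s

12.2 m s⁻¹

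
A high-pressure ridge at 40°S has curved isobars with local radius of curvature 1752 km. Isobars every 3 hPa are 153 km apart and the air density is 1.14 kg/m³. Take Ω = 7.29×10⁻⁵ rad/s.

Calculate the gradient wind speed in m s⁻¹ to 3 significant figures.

Coriolis parameter at 40°S:
f = 2Ω sin φ = 2 × 7.29×10⁻⁵ × sin 40° = 9.37×10⁻⁵ s⁻¹
Pressure gradient: |∂P/∂n| = 300 Pa / 153000 m = 1.96×10⁻³ Pa/m
Geostrophic speed: V_g = |∂P/∂n|/(fρ) = 1.96×10⁻³/(9.37×10⁻⁵ × 1.14) = 18.4 m/s
Around a high, pressure-gradient force acts outward with centrifugal, so Coriolis balances both:
fV = (1/ρ)|∂P/∂n| + V²/R  →  V² − fR·V + fR·V_g = 0
With fR = 9.37×10⁻⁵ × 1752×10³ m = 164 m/s:
V = [fR − √((fR)² − 4 fR V_g)]/2 = [164 − √(164² − 4×164×18.4)]/2 = 21.1 m/s
Supergeostrophic (V > V_g = 18.4 m/s), as expected around a high.

21.1 m s⁻¹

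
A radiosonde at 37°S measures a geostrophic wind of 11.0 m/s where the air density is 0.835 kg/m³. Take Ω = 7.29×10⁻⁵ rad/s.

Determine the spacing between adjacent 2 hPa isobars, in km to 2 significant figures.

250 km

Coriolis parameter at 37°S:
f = 2Ω sin φ = 2 × 7.29×10⁻⁵ × sin 37° = 8.77×10⁻⁵ s⁻¹
Geostrophic balance rearranged: |∂P/∂n| = f ρ V_g
|∂P/∂n| = 8.77×10⁻⁵ × 0.835 × 11.0 = 8.06×10⁻⁴ Pa/m
Isobar spacing: Δn = ΔP/|∂P/∂n| = 200 Pa / 8.06×10⁻⁴ Pa/m = 248159 m ≈ 250 km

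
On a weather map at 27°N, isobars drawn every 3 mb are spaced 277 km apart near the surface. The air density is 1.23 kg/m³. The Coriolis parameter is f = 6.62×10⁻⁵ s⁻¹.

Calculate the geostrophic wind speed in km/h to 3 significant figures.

Pressure gradient: |∂P/∂n| = 300 Pa / 277000 m = 1.08×10⁻³ Pa/m
Geostrophic balance (pressure-gradient force = Coriolis force):
V_g = (1/(fρ)) |∂P/∂n| = 1.08×10⁻³ / (6.62×10⁻⁵ × 1.23) = 13.3 m/s
Converting: 13.3 m/s × 3.6 = 47.9 km/h

47.9 km/h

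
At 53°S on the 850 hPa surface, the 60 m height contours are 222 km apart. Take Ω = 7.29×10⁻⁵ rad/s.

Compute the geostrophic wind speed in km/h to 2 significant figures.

82 km/h

Coriolis parameter at 53°S:
f = 2Ω sin φ = 2 × 7.29×10⁻⁵ × sin 53° = 1.16×10⁻⁴ s⁻¹
Height gradient: |∂Z/∂n| = 60 m / 222000 m = 2.70×10⁻⁴
On a pressure surface, geostrophic balance gives V_g = (g/f)|∂Z/∂n|:
V_g = 9.81 × 2.70×10⁻⁴ / 1.16×10⁻⁴ = 22.8 m/s
Converting: 22.8 m/s × 3.6 = 82 km/h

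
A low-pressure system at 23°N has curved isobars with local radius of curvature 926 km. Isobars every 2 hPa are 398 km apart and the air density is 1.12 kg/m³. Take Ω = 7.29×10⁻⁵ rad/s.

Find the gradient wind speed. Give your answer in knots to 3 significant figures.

Coriolis parameter at 23°N:
f = 2Ω sin φ = 2 × 7.29×10⁻⁵ × sin 23° = 5.70×10⁻⁵ s⁻¹
Pressure gradient: |∂P/∂n| = 200 Pa / 398000 m = 5.03×10⁻⁴ Pa/m
Geostrophic speed: V_g = |∂P/∂n|/(fρ) = 5.03×10⁻⁴/(5.70×10⁻⁵ × 1.12) = 7.88 m/s
Around a low, centrifugal force acts outward with Coriolis, so pressure-gradient force balances both:
(1/ρ)|∂P/∂n| = fV + V²/R  →  V² + fR·V − fR·V_g = 0
With fR = 5.70×10⁻⁵ × 926×10³ m = 52.8 m/s:
V = [−fR + √((fR)² + 4 fR V_g)]/2 = [−52.8 + √(52.8² + 4×52.8×7.88)]/2 = 6.96 m/s
Subgeostrophic (V < V_g = 7.88 m/s), as expected around a low.
Converting: 6.96 m/s × 1.944 = 13.5 knots

13.5 knots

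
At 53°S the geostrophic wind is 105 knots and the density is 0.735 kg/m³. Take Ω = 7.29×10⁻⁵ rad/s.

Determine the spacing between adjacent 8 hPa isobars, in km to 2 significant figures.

170 km

Coriolis parameter at 53°S:
f = 2Ω sin φ = 2 × 7.29×10⁻⁵ × sin 53° = 1.16×10⁻⁴ s⁻¹
Wind speed in SI: 105 knots = 54.0 m/s
Geostrophic balance rearranged: |∂P/∂n| = f ρ V_g
|∂P/∂n| = 1.16×10⁻⁴ × 0.735 × 54.0 = 4.62×10⁻³ Pa/m
Isobar spacing: Δn = ΔP/|∂P/∂n| = 800 Pa / 4.62×10⁻³ Pa/m = 173049 m ≈ 170 km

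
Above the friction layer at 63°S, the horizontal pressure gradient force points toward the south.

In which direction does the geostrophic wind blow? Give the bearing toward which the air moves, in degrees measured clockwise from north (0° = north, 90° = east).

The pressure-gradient force points toward the south (bearing 180°).
Geostrophic balance: in the Southern Hemisphere the Coriolis force deflects motion to the left, so the geostrophic wind blows 90° to the left of the pressure-gradient force (low pressure on the right).
Rotating 180° by 90° counterclockwise gives 090° — the wind blows toward the east.

090°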